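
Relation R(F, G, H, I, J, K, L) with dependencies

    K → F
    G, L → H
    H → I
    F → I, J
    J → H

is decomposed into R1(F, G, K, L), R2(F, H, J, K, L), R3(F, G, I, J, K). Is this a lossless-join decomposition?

Chase test. Columns are F, G, H, I, J, K, L; row i has aⱼ where attribute j ∈ Ri, else bᵢⱼ.
Initial tableau (one row per fragment):
  row 1: a1 a2 b13 b14 b15 a6 a7
  row 2: a1 b22 a3 b24 a5 a6 a7
  row 3: a1 a2 b33 a4 a5 a6 b37
Rows 1 and 2 agree on F; apply F→I, J and equate their I, J entries.
Rows 1 and 3 agree on F; apply F→I, J and equate their I, J entries.
Rows 1 and 2 agree on J; apply J→H and equate their H entries.
Rows 1 and 3 agree on J; apply J→H and equate their H entries.
Row 1 is now all distinguished symbols — the join is lossless.

Yes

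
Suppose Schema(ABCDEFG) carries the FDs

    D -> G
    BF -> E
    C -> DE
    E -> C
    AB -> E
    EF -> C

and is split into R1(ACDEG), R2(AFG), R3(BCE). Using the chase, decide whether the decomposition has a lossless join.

Chase test. Columns are ABCDEFG; row i has aⱼ where attribute j ∈ Ri, else bᵢⱼ.
Initial tableau (one row per fragment):
  row 1: a1 b12 a3 a4 a5 b16 a7
  row 2: a1 b22 b23 b24 b25 a6 a7
  row 3: b31 a2 a3 b34 a5 b36 b37
Rows 1 and 3 agree on C; apply C→DE and equate their DE entries.
Rows 1 and 3 agree on D; apply D→G and equate their G entries.
No row becomes fully distinguished — the join is lossy.

No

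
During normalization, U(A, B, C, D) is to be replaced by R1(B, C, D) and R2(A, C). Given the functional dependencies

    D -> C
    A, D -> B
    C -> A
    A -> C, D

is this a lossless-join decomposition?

Yes

Common attributes: R1 ∩ R2 = {C}.
Closure of {C}: C → A applies, adding A; A → C, D applies, adding D; A, D → B applies, adding B. So (C)⁺ = {A, B, C, D}.
This closure contains every attribute of R1, so R1 ∩ R2 → R1. The join is lossless.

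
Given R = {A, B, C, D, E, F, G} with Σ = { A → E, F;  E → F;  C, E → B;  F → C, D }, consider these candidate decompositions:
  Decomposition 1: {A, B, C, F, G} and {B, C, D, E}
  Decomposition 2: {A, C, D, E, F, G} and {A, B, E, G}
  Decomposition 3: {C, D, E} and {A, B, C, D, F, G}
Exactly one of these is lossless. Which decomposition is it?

Decomposition 1: common = {B, C}, closure = {B, C} → lossy.
Decomposition 2: common = {A, E, G}, closure = {A, B, C, D, E, F, G} → lossless.
Decomposition 3: common = {C, D}, closure = {C, D} → lossy.

Decomposition 2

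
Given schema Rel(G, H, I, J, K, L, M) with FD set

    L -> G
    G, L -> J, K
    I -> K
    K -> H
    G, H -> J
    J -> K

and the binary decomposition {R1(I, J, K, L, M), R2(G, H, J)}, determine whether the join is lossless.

No

Common attributes: R1 ∩ R2 = {J}.
Closure of {J}: J → K applies, adding K; K → H applies, adding H. So (J)⁺ = {H, J, K}.
The closure contains neither all of R1 = {I, J, K, L, M} nor all of R2 = {G, H, J}, so the common attributes are not a superkey of either fragment. The join is lossy.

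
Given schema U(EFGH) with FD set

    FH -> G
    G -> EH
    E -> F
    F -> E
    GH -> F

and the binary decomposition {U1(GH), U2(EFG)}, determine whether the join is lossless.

Yes

Common attributes: U1 ∩ U2 = {G}.
Closure of {G}: G → EH applies, adding EH; E → F applies, adding F. So (G)⁺ = {EFGH}.
This closure contains every attribute of U1, so U1 ∩ U2 → U1. The join is lossless.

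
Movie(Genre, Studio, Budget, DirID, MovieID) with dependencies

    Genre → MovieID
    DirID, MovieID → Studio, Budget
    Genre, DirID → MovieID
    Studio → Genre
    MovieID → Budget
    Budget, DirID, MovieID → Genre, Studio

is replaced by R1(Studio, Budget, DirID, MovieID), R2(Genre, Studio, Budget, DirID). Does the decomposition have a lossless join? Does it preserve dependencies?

lossless but not dependency-preserving

Lossless test: (Studio, Budget, DirID)⁺ = {Genre, Studio, Budget, DirID, MovieID}, which contains all of one fragment — lossless.
Dependency preservation: the restricted closure of {Genre} across the fragments never reaches {MovieID}, so Genre → MovieID cannot be enforced without a join — not preserved.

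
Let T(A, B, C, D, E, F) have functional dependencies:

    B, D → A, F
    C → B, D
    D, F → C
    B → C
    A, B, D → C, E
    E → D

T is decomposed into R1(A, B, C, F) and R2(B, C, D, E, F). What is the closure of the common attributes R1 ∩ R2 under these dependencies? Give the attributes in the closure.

A, B, C, D, E, F

R1 ∩ R2 = {B, C, F}.
C → B, D applies, adding D
B, D → A, F applies, adding A
A, B, D → C, E applies, adding E
Closure: {A, B, C, D, E, F}.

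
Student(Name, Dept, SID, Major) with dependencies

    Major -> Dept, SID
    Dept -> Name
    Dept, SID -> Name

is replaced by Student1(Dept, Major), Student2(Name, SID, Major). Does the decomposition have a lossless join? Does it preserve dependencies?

Lossless test: (Major)⁺ = {Name, Dept, SID, Major}, which contains all of one fragment — lossless.
Dependency preservation: the restricted closure of {Dept} across the fragments never reaches {Name}, so Dept → Name cannot be enforced without a join — not preserved.

lossless but not dependency-preserving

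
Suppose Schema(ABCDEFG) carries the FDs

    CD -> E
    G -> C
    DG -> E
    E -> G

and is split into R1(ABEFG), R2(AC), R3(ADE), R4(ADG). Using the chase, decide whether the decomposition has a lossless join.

No

Chase test. Columns are ABCDEFG; row i has aⱼ where attribute j ∈ Ri, else bᵢⱼ.
Initial tableau (one row per fragment):
  row 1: a1 a2 b13 b14 a5 a6 a7
  row 2: a1 b22 a3 b24 b25 b26 b27
  row 3: a1 b32 b33 a4 a5 b36 b37
  row 4: a1 b42 b43 a4 b45 b46 a7
Rows 1 and 4 agree on G; apply G→C and equate their C entries.
Rows 1 and 3 agree on E; apply E→G and equate their G entries.
Rows 1 and 3 agree on G; apply G→C and equate their C entries.
Rows 3 and 4 agree on DG; apply DG→E and equate their E entries.
No row becomes fully distinguished — the join is lossy.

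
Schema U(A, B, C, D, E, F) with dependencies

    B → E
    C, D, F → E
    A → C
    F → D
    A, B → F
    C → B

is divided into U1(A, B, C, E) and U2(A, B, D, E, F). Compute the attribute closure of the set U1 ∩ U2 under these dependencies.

U1 ∩ U2 = {A, B, E}.
A → C applies, adding C
A, B → F applies, adding F
F → D applies, adding D
Closure: {A, B, C, D, E, F}.

A, B, C, D, E, F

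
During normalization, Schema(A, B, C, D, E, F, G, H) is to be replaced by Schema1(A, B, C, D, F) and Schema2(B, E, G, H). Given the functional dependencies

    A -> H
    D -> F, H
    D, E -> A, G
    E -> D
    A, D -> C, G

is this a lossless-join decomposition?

Common attributes: Schema1 ∩ Schema2 = {B}.
No dependency enlarges {B}, so (B)⁺ = {B}.
The closure contains neither all of Schema1 = {A, B, C, D, F} nor all of Schema2 = {B, E, G, H}, so the common attributes are not a superkey of either fragment. The join is lossy.

No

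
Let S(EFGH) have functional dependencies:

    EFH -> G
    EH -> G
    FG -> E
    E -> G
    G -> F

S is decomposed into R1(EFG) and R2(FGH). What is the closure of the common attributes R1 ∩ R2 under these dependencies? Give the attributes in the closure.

EFG

R1 ∩ R2 = {FG}.
FG → E applies, adding E
Closure: {EFG}.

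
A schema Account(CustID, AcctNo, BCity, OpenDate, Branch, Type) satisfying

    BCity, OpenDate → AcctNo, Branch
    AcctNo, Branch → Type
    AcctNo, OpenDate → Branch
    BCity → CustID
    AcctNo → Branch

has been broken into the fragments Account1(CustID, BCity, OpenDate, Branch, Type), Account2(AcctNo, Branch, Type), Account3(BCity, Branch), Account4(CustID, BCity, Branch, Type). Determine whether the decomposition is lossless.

No

Chase test. Columns are CustID, AcctNo, BCity, OpenDate, Branch, Type; row i has aⱼ where attribute j ∈ Accounti, else bᵢⱼ.
Initial tableau (one row per fragment):
  row 1: a1 b12 a3 a4 a5 a6
  row 2: b21 a2 b23 b24 a5 a6
  row 3: b31 b32 a3 b34 a5 b36
  row 4: a1 b42 a3 b44 a5 a6
Rows 1 and 3 agree on BCity; apply BCity→CustID and equate their CustID entries.
No row becomes fully distinguished — the join is lossy.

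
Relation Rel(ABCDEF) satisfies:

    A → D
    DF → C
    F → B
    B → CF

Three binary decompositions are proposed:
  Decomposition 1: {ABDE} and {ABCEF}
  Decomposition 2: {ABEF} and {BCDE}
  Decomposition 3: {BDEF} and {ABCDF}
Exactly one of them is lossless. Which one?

Decomposition 1: common = {ABE}, closure = {ABCDEF} → lossless.
Decomposition 2: common = {BE}, closure = {BCEF} → lossy.
Decomposition 3: common = {BDF}, closure = {BCDF} → lossy.

Decomposition 1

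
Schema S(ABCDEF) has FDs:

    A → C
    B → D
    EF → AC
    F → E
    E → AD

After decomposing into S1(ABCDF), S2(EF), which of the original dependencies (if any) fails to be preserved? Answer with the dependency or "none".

Check E → AD: no single fragment contains all of {ADE}, and the restricted closure of {E} across the fragments never reaches {AD}.
A → C is preserved.
B → D is preserved.
EF → AC is preserved.
F → E is preserved.

E → AD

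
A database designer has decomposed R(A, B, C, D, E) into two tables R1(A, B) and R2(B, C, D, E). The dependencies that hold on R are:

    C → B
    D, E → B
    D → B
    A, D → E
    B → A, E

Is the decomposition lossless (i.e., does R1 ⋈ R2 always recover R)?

Yes

Common attributes: R1 ∩ R2 = {B}.
Closure of {B}: B → A, E applies, adding A, E. So (B)⁺ = {A, B, E}.
This closure contains every attribute of R1, so R1 ∩ R2 → R1. The join is lossless.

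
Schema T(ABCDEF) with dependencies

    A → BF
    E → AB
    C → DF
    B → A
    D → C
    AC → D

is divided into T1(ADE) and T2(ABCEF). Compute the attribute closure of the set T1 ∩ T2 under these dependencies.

T1 ∩ T2 = {AE}.
A → BF applies, adding BF
Closure: {ABEF}.

ABEF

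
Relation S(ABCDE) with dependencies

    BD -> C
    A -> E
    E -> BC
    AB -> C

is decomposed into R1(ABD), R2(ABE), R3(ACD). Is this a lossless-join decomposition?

Chase test. Columns are ABCDE; row i has aⱼ where attribute j ∈ Ri, else bᵢⱼ.
Initial tableau (one row per fragment):
  row 1: a1 a2 b13 a4 b15
  row 2: a1 a2 b23 b24 a5
  row 3: a1 b32 a3 a4 b35
Rows 1 and 2 agree on A; apply A→E and equate their E entries.
Rows 1 and 3 agree on A; apply A→E and equate their E entries.
Rows 1 and 2 agree on E; apply E→BC and equate their BC entries.
Rows 1 and 3 agree on E; apply E→BC and equate their BC entries.
Row 1 is now all distinguished symbols — the join is lossless.

Yes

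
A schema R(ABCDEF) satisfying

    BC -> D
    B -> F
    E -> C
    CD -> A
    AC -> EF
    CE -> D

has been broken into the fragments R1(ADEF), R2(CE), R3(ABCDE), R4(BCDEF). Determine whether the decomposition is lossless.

Yes

Chase test. Columns are ABCDEF; row i has aⱼ where attribute j ∈ Ri, else bᵢⱼ.
Initial tableau (one row per fragment):
  row 1: a1 b12 b13 a4 a5 a6
  row 2: b21 b22 a3 b24 a5 b26
  row 3: a1 a2 a3 a4 a5 b36
  row 4: b41 a2 a3 a4 a5 a6
Rows 3 and 4 agree on B; apply B→F and equate their F entries.
Rows 1 and 2 agree on E; apply E→C and equate their C entries.
Rows 1 and 4 agree on CD; apply CD→A and equate their A entries.
Rows 1 and 2 agree on CE; apply CE→D and equate their D entries.
Rows 1 and 2 agree on CD; apply CD→A and equate their A entries.
Rows 1 and 2 agree on AC; apply AC→EF and equate their EF entries.
Row 3 is now all distinguished symbols — the join is lossless.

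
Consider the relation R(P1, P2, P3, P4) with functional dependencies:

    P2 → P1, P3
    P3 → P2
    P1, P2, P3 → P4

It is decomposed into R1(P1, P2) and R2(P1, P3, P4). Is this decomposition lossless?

No

Common attributes: R1 ∩ R2 = {P1}.
No dependency enlarges {P1}, so (P1)⁺ = {P1}.
The closure contains neither all of R1 = {P1, P2} nor all of R2 = {P1, P3, P4}, so the common attributes are not a superkey of either fragment. The join is lossy.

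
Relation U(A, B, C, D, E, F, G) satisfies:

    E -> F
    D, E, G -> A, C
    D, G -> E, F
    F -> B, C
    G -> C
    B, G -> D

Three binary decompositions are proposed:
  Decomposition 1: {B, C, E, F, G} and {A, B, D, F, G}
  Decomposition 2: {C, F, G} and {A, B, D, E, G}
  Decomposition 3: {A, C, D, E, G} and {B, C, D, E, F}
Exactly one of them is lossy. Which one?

Decomposition 2

Decomposition 1: common = {B, F, G}, closure = {A, B, C, D, E, F, G} → lossless.
Decomposition 2: common = {G}, closure = {C, G} → lossy.
Decomposition 3: common = {C, D, E}, closure = {B, C, D, E, F} → lossless.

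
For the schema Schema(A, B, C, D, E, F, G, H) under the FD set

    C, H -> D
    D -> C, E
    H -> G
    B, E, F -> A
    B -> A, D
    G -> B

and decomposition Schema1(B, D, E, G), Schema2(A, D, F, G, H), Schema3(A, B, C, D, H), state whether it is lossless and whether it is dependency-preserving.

Lossless test (chase): Rows 1 and 2 agree on D; apply D→C, E and equate their C, E entries. Rows 1 and 3 agree on D; apply D→C, E and equate their C, E entries. Rows 2 and 3 agree on H; apply H→G and equate their G entries. Rows 1 and 3 agree on B; apply B→A, D and equate their A, D entries. Rows 1 and 2 agree on G; apply G→B and equate their B entries. Row 2 is now all distinguished symbols — the join is lossless.
Dependency preservation: D → C, E; B, E, F → A are not contained in any single fragment, but the restricted closure of each left-hand side across the fragments still reaches the right-hand side; the remaining FDs each lie inside some fragment. All dependencies are preserved.

lossless and dependency-preserving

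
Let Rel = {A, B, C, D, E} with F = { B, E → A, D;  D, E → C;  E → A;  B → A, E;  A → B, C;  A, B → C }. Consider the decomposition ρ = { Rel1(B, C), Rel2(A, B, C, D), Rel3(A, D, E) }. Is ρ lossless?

Chase test. Columns are A, B, C, D, E; row i has aⱼ where attribute j ∈ Reli, else bᵢⱼ.
Initial tableau (one row per fragment):
  row 1: b11 a2 a3 b14 b15
  row 2: a1 a2 a3 a4 b25
  row 3: a1 b32 b33 a4 a5
Rows 1 and 2 agree on B; apply B→A, E and equate their A, E entries.
Rows 1 and 3 agree on A; apply A→B, C and equate their B, C entries.
Rows 1 and 2 agree on B, E; apply B, E→A, D and equate their A, D entries.
Rows 1 and 3 agree on B; apply B→A, E and equate their A, E entries.
Row 1 is now all distinguished symbols — the join is lossless.

Yes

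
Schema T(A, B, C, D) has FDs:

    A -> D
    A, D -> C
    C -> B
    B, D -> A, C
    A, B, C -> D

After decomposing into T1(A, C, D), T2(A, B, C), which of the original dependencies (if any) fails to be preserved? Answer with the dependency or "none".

B, D -> A, C

Check B, D → A, C: no single fragment contains all of {A, B, C, D}, and the restricted closure of {B, D} across the fragments never reaches {A, C}.
A → D is preserved.
A, D → C is preserved.
C → B is preserved.
A, B, C → D is preserved.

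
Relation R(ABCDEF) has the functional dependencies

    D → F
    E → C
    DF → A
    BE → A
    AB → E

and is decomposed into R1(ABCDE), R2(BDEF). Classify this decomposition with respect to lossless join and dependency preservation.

Lossless test: (BDE)⁺ = {ABCDEF}, which contains all of one fragment — lossless.
Dependency preservation: DF → A is not contained in any single fragment, but the restricted closure of its left-hand side across the fragments still reaches the right-hand side; the remaining FDs each lie inside some fragment. All dependencies are preserved.

lossless and dependency-preserving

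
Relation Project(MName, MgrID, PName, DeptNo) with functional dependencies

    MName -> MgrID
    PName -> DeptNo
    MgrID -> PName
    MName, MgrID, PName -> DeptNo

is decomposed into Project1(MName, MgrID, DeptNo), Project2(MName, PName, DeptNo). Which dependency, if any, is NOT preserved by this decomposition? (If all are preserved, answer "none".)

Check MgrID → PName: no single fragment contains all of {MgrID, PName}, and the restricted closure of {MgrID} across the fragments never reaches {PName}.
MName → MgrID is preserved.
PName → DeptNo is preserved.
MName, MgrID, PName → DeptNo is preserved.

MgrID -> PName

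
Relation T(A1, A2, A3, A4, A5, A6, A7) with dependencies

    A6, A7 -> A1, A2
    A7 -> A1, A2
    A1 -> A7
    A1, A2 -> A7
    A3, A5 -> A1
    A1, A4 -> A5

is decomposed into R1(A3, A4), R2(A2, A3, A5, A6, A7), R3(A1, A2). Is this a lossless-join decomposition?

Chase test. Columns are A1, A2, A3, A4, A5, A6, A7; row i has aⱼ where attribute j ∈ Ri, else bᵢⱼ.
Initial tableau (one row per fragment):
  row 1: b11 b12 a3 a4 b15 b16 b17
  row 2: b21 a2 a3 b24 a5 a6 a7
  row 3: a1 a2 b33 b34 b35 b36 b37
No row becomes fully distinguished — the join is lossy.

No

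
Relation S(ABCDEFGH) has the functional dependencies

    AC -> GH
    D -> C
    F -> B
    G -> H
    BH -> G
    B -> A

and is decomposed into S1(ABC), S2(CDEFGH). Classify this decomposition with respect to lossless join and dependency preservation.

Lossless test: (C)⁺ = {C}, which is a superkey of neither fragment — lossy.
Dependency preservation: the restricted closure of {AC} across the fragments never reaches {GH}, so AC → GH cannot be enforced without a join — not preserved.

lossy and not dependency-preserving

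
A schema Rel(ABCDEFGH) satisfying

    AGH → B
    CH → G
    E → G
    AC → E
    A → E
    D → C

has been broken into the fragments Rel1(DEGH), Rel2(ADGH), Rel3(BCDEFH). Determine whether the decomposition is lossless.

No

Chase test. Columns are ABCDEFGH; row i has aⱼ where attribute j ∈ Reli, else bᵢⱼ.
Initial tableau (one row per fragment):
  row 1: b11 b12 b13 a4 a5 b16 a7 a8
  row 2: a1 b22 b23 a4 b25 b26 a7 a8
  row 3: b31 a2 a3 a4 a5 a6 b37 a8
Rows 1 and 3 agree on E; apply E→G and equate their G entries.
Rows 1 and 2 agree on D; apply D→C and equate their C entries.
Rows 1 and 3 agree on D; apply D→C and equate their C entries.
No row becomes fully distinguished — the join is lossy.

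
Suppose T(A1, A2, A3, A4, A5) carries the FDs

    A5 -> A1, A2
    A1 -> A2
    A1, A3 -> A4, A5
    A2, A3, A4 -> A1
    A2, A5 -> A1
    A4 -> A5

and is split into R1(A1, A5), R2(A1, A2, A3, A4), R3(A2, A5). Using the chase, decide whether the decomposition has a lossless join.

Chase test. Columns are A1, A2, A3, A4, A5; row i has aⱼ where attribute j ∈ Ri, else bᵢⱼ.
Initial tableau (one row per fragment):
  row 1: a1 b12 b13 b14 a5
  row 2: a1 a2 a3 a4 b25
  row 3: b31 a2 b33 b34 a5
Rows 1 and 3 agree on A5; apply A5→A1, A2 and equate their A1, A2 entries.
No row becomes fully distinguished — the join is lossy.

No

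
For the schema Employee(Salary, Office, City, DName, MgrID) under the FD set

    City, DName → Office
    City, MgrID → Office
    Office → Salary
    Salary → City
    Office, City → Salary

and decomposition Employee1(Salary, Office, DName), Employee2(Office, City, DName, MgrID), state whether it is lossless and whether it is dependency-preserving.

lossless but not dependency-preserving

Lossless test: (Office, DName)⁺ = {Salary, Office, City, DName}, which contains all of one fragment — lossless.
Dependency preservation: the restricted closure of {Salary} across the fragments never reaches {City}, so Salary → City cannot be enforced without a join — not preserved.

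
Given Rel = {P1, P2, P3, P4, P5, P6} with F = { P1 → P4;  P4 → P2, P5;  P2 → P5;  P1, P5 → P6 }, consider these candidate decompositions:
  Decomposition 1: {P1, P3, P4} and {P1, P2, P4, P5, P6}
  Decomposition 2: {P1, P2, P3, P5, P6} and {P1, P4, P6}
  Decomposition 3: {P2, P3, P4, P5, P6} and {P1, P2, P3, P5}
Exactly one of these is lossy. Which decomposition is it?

Decomposition 3

Decomposition 1: common = {P1, P4}, closure = {P1, P2, P4, P5, P6} → lossless.
Decomposition 2: common = {P1, P6}, closure = {P1, P2, P4, P5, P6} → lossless.
Decomposition 3: common = {P2, P3, P5}, closure = {P2, P3, P5} → lossy.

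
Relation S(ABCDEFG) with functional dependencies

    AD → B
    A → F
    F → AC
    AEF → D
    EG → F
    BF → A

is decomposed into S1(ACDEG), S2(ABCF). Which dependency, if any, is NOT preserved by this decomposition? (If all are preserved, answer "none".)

Check AD → B: no single fragment contains all of {ABD}, and the restricted closure of {AD} across the fragments never reaches {B}.
A → F is preserved.
F → AC is preserved.
AEF → D is preserved.
EG → F is preserved.
BF → A is preserved.

AD → B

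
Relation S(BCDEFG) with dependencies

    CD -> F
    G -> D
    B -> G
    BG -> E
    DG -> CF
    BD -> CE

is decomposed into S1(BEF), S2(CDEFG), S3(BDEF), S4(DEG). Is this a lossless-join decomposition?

Chase test. Columns are BCDEFG; row i has aⱼ where attribute j ∈ Si, else bᵢⱼ.
Initial tableau (one row per fragment):
  row 1: a1 b12 b13 a4 a5 b16
  row 2: b21 a2 a3 a4 a5 a6
  row 3: a1 b32 a3 a4 a5 b36
  row 4: b41 b42 a3 a4 b45 a6
Rows 1 and 3 agree on B; apply B→G and equate their G entries.
Rows 2 and 4 agree on DG; apply DG→CF and equate their CF entries.
Rows 1 and 3 agree on G; apply G→D and equate their D entries.
Rows 1 and 3 agree on DG; apply DG→CF and equate their CF entries.
No row becomes fully distinguished — the join is lossy.

No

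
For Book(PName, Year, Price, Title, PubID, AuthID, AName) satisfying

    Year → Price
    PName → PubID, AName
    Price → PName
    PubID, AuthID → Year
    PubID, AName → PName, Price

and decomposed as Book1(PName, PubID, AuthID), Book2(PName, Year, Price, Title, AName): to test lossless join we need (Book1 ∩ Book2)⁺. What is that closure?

PName, Price, PubID, AName

Book1 ∩ Book2 = {PName}.
PName → PubID, AName applies, adding PubID, AName
PubID, AName → PName, Price applies, adding Price
Closure: {PName, Price, PubID, AName}.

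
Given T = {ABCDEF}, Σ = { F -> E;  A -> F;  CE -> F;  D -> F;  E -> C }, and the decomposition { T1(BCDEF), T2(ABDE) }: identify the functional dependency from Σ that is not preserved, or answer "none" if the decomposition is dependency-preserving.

none

F → E lies within T1.
A → F: restricted closure across fragments reaches F.
CE → F lies within T1.
D → F lies within T1.
E → C lies within T1.
Every dependency is enforceable on the fragments, so the decomposition is dependency-preserving.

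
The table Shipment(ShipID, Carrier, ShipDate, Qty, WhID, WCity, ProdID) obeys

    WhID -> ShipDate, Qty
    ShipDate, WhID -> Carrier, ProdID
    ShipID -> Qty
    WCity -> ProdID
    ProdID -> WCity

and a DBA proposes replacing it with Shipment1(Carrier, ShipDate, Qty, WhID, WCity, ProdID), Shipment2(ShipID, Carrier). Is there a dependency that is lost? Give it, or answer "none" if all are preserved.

ShipID -> Qty

Check ShipID → Qty: no single fragment contains all of {ShipID, Qty}, and the restricted closure of {ShipID} across the fragments never reaches {Qty}.
WhID → ShipDate, Qty is preserved.
ShipDate, WhID → Carrier, ProdID is preserved.
WCity → ProdID is preserved.
ProdID → WCity is preserved.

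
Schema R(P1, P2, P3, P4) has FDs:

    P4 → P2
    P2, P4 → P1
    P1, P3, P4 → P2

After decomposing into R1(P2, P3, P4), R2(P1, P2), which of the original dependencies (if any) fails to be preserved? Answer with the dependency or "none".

P2, P4 → P1

Check P2, P4 → P1: no single fragment contains all of {P1, P2, P4}, and the restricted closure of {P2, P4} across the fragments never reaches {P1}.
P4 → P2 is preserved.
P1, P3, P4 → P2 is preserved.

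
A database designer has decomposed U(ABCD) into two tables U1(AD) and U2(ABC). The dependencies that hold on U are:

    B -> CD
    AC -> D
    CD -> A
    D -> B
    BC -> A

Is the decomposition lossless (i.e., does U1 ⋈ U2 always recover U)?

No

Common attributes: U1 ∩ U2 = {A}.
No dependency enlarges {A}, so (A)⁺ = {A}.
The closure contains neither all of U1 = {AD} nor all of U2 = {ABC}, so the common attributes are not a superkey of either fragment. The join is lossy.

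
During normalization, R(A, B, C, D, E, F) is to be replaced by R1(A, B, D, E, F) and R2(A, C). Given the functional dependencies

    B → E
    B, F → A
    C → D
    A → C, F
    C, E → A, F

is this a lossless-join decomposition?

Yes

Common attributes: R1 ∩ R2 = {A}.
Closure of {A}: A → C, F applies, adding C, F; C → D applies, adding D. So (A)⁺ = {A, C, D, F}.
This closure contains every attribute of R2, so R1 ∩ R2 → R2. The join is lossless.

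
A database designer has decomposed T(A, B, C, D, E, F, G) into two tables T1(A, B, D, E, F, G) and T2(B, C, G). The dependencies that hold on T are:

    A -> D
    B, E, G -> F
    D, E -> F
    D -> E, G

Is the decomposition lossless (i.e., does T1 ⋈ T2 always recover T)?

Common attributes: T1 ∩ T2 = {B, G}.
No dependency enlarges {B, G}, so (B, G)⁺ = {B, G}.
The closure contains neither all of T1 = {A, B, D, E, F, G} nor all of T2 = {B, C, G}, so the common attributes are not a superkey of either fragment. The join is lossy.

No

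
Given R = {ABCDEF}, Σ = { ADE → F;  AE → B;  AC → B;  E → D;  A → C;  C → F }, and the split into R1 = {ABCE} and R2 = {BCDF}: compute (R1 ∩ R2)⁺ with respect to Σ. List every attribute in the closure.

BCF

R1 ∩ R2 = {BC}.
C → F applies, adding F
Closure: {BCF}.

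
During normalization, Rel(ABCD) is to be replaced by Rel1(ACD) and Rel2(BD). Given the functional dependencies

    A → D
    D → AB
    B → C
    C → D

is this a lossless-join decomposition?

Yes

Common attributes: Rel1 ∩ Rel2 = {D}.
Closure of {D}: D → AB applies, adding AB; B → C applies, adding C. So (D)⁺ = {ABCD}.
This closure contains every attribute of Rel1, so Rel1 ∩ Rel2 → Rel1. The join is lossless.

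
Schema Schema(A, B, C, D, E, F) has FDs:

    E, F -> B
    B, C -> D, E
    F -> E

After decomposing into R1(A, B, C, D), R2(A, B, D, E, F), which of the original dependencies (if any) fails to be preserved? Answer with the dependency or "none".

B, C -> D, E

Check B, C → D, E: no single fragment contains all of {B, C, D, E}, and the restricted closure of {B, C} across the fragments never reaches {D, E}.
E, F → B is preserved.
F → E is preserved.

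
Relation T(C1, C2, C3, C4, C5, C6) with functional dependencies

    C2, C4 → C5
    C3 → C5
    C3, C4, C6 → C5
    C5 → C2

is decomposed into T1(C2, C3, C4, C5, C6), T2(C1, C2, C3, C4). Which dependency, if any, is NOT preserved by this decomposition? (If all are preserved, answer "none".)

none

C2, C4 → C5 lies within T1.
C3 → C5 lies within T1.
C3, C4, C6 → C5 lies within T1.
C5 → C2 lies within T1.
Every dependency is enforceable on the fragments, so the decomposition is dependency-preserving.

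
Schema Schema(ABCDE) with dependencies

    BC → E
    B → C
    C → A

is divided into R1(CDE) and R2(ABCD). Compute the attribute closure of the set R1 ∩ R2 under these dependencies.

R1 ∩ R2 = {CD}.
C → A applies, adding A
Closure: {ACD}.

ACD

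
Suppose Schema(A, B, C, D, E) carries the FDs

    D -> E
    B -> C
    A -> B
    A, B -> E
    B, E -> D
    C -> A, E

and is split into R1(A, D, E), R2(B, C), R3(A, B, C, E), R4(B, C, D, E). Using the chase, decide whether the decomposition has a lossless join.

Chase test. Columns are A, B, C, D, E; row i has aⱼ where attribute j ∈ Ri, else bᵢⱼ.
Initial tableau (one row per fragment):
  row 1: a1 b12 b13 a4 a5
  row 2: b21 a2 a3 b24 b25
  row 3: a1 a2 a3 b34 a5
  row 4: b41 a2 a3 a4 a5
Rows 1 and 3 agree on A; apply A→B and equate their B entries.
Rows 1 and 3 agree on B, E; apply B, E→D and equate their D entries.
Rows 2 and 3 agree on C; apply C→A, E and equate their A, E entries.
Rows 2 and 4 agree on C; apply C→A, E and equate their A, E entries.
Rows 1 and 2 agree on B; apply B→C and equate their C entries.
Rows 1 and 2 agree on B, E; apply B, E→D and equate their D entries.
Row 1 is now all distinguished symbols — the join is lossless.

Yes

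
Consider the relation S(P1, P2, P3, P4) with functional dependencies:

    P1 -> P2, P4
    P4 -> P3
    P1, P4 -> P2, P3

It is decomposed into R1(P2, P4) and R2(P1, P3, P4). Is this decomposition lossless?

No

Common attributes: R1 ∩ R2 = {P4}.
Closure of {P4}: P4 → P3 applies, adding P3. So (P4)⁺ = {P3, P4}.
The closure contains neither all of R1 = {P2, P4} nor all of R2 = {P1, P3, P4}, so the common attributes are not a superkey of either fragment. The join is lossy.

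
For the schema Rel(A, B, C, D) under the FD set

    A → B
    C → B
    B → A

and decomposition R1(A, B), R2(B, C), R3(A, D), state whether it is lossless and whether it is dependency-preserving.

lossy but dependency-preserving

Lossless test (chase): Rows 1 and 3 agree on A; apply A→B and equate their B entries. Rows 1 and 2 agree on B; apply B→A and equate their A entries. No row becomes fully distinguished — the join is lossy.
Dependency preservation: every FD's attributes lie within a single fragment, so each can be enforced locally — preserved.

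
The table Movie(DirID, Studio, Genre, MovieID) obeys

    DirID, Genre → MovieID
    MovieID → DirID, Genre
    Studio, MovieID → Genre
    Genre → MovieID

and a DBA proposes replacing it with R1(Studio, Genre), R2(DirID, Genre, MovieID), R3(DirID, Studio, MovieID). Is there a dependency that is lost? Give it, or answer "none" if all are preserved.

none

DirID, Genre → MovieID lies within R2.
MovieID → DirID, Genre lies within R2.
Studio, MovieID → Genre: restricted closure across fragments reaches Genre.
Genre → MovieID lies within R2.
Every dependency is enforceable on the fragments, so the decomposition is dependency-preserving.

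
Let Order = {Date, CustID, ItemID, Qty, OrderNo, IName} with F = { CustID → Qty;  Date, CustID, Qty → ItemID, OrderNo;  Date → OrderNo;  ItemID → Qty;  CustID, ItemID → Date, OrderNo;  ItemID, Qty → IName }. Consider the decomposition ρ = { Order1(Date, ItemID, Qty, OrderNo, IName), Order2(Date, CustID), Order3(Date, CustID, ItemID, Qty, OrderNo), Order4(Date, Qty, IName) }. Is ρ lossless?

Yes

Chase test. Columns are Date, CustID, ItemID, Qty, OrderNo, IName; row i has aⱼ where attribute j ∈ Orderi, else bᵢⱼ.
Initial tableau (one row per fragment):
  row 1: a1 b12 a3 a4 a5 a6
  row 2: a1 a2 b23 b24 b25 b26
  row 3: a1 a2 a3 a4 a5 b36
  row 4: a1 b42 b43 a4 b45 a6
Rows 2 and 3 agree on CustID; apply CustID→Qty and equate their Qty entries.
Rows 2 and 3 agree on Date, CustID, Qty; apply Date, CustID, Qty→ItemID, OrderNo and equate their ItemID, OrderNo entries.
Rows 1 and 4 agree on Date; apply Date→OrderNo and equate their OrderNo entries.
Rows 1 and 2 agree on ItemID, Qty; apply ItemID, Qty→IName and equate their IName entries.
Rows 1 and 3 agree on ItemID, Qty; apply ItemID, Qty→IName and equate their IName entries.
Row 2 is now all distinguished symbols — the join is lossless.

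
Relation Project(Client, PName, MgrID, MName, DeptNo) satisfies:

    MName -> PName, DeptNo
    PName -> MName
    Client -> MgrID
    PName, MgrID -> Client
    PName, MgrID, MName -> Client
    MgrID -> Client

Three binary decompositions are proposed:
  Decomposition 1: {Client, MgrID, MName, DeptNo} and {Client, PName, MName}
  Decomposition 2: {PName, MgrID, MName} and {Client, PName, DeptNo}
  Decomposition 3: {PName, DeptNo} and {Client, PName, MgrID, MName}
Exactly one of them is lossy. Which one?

Decomposition 2

Decomposition 1: common = {Client, MName}, closure = {Client, PName, MgrID, MName, DeptNo} → lossless.
Decomposition 2: common = {PName}, closure = {PName, MName, DeptNo} → lossy.
Decomposition 3: common = {PName}, closure = {PName, MName, DeptNo} → lossless.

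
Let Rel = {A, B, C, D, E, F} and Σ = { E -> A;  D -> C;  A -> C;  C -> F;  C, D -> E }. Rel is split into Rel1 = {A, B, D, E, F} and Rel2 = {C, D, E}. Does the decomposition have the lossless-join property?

Common attributes: Rel1 ∩ Rel2 = {D, E}.
Closure of {D, E}: E → A applies, adding A; D → C applies, adding C; C → F applies, adding F. So (D, E)⁺ = {A, C, D, E, F}.
This closure contains every attribute of Rel2, so Rel1 ∩ Rel2 → Rel2. The join is lossless.

Yes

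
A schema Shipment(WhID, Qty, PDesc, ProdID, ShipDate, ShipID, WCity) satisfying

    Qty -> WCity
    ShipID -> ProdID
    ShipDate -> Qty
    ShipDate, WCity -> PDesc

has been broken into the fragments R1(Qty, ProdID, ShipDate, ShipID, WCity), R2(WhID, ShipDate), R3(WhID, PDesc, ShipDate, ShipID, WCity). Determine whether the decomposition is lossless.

Chase test. Columns are WhID, Qty, PDesc, ProdID, ShipDate, ShipID, WCity; row i has aⱼ where attribute j ∈ Ri, else bᵢⱼ.
Initial tableau (one row per fragment):
  row 1: b11 a2 b13 a4 a5 a6 a7
  row 2: a1 b22 b23 b24 a5 b26 b27
  row 3: a1 b32 a3 b34 a5 a6 a7
Rows 1 and 3 agree on ShipID; apply ShipID→ProdID and equate their ProdID entries.
Rows 1 and 2 agree on ShipDate; apply ShipDate→Qty and equate their Qty entries.
Rows 1 and 3 agree on ShipDate; apply ShipDate→Qty and equate their Qty entries.
Rows 1 and 3 agree on ShipDate, WCity; apply ShipDate, WCity→PDesc and equate their PDesc entries.
Rows 1 and 2 agree on Qty; apply Qty→WCity and equate their WCity entries.
Rows 1 and 2 agree on ShipDate, WCity; apply ShipDate, WCity→PDesc and equate their PDesc entries.
Row 3 is now all distinguished symbols — the join is lossless.

Yes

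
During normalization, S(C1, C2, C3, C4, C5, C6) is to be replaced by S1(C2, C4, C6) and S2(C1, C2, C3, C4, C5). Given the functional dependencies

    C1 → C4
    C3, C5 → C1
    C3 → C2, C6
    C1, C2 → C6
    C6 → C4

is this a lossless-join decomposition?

No

Common attributes: S1 ∩ S2 = {C2, C4}.
No dependency enlarges {C2, C4}, so (C2, C4)⁺ = {C2, C4}.
The closure contains neither all of S1 = {C2, C4, C6} nor all of S2 = {C1, C2, C3, C4, C5}, so the common attributes are not a superkey of either fragment. The join is lossy.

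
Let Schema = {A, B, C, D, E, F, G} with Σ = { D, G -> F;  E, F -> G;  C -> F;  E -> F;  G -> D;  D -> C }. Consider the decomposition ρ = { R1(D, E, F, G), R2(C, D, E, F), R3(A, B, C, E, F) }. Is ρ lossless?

Chase test. Columns are A, B, C, D, E, F, G; row i has aⱼ where attribute j ∈ Ri, else bᵢⱼ.
Initial tableau (one row per fragment):
  row 1: b11 b12 b13 a4 a5 a6 a7
  row 2: b21 b22 a3 a4 a5 a6 b27
  row 3: a1 a2 a3 b34 a5 a6 b37
Rows 1 and 2 agree on E, F; apply E, F→G and equate their G entries.
Rows 1 and 3 agree on E, F; apply E, F→G and equate their G entries.
Rows 1 and 3 agree on G; apply G→D and equate their D entries.
Rows 1 and 2 agree on D; apply D→C and equate their C entries.
Row 3 is now all distinguished symbols — the join is lossless.

Yes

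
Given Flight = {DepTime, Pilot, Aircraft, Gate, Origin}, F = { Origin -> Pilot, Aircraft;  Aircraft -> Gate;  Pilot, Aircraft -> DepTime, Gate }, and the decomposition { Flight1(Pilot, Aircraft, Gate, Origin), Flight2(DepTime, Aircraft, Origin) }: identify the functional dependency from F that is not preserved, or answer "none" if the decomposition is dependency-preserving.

Pilot, Aircraft -> DepTime, Gate

Check Pilot, Aircraft → DepTime, Gate: no single fragment contains all of {DepTime, Pilot, Aircraft, Gate}, and the restricted closure of {Pilot, Aircraft} across the fragments never reaches {DepTime, Gate}.
Origin → Pilot, Aircraft is preserved.
Aircraft → Gate is preserved.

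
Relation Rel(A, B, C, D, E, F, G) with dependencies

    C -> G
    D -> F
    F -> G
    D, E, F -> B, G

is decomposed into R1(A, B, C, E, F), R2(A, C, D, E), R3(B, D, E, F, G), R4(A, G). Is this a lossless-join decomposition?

Chase test. Columns are A, B, C, D, E, F, G; row i has aⱼ where attribute j ∈ Ri, else bᵢⱼ.
Initial tableau (one row per fragment):
  row 1: a1 a2 a3 b14 a5 a6 b17
  row 2: a1 b22 a3 a4 a5 b26 b27
  row 3: b31 a2 b33 a4 a5 a6 a7
  row 4: a1 b42 b43 b44 b45 b46 a7
Rows 1 and 2 agree on C; apply C→G and equate their G entries.
Rows 2 and 3 agree on D; apply D→F and equate their F entries.
Rows 1 and 3 agree on F; apply F→G and equate their G entries.
Rows 2 and 3 agree on D, E, F; apply D, E, F→B, G and equate their B, G entries.
Row 2 is now all distinguished symbols — the join is lossless.

Yes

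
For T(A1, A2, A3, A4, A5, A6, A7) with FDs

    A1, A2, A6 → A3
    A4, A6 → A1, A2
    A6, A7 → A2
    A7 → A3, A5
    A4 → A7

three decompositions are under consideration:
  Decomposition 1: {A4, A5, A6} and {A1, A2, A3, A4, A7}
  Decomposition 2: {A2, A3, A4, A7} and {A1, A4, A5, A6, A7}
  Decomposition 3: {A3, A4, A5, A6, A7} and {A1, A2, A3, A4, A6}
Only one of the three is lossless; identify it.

Decomposition 3

Decomposition 1: common = {A4}, closure = {A3, A4, A5, A7} → lossy.
Decomposition 2: common = {A4, A7}, closure = {A3, A4, A5, A7} → lossy.
Decomposition 3: common = {A3, A4, A6}, closure = {A1, A2, A3, A4, A5, A6, A7} → lossless.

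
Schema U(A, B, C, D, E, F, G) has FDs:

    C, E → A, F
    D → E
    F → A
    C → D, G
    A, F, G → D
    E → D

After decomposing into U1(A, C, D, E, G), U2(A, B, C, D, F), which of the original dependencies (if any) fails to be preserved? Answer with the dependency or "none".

Check A, F, G → D: no single fragment contains all of {A, D, F, G}, and the restricted closure of {A, F, G} across the fragments never reaches {D}.
C, E → A, F is preserved.
D → E is preserved.
F → A is preserved.
C → D, G is preserved.
E → D is preserved.

A, F, G → D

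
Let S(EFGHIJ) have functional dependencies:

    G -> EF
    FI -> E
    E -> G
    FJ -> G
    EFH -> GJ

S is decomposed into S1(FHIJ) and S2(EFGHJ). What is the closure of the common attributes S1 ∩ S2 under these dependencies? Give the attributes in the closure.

S1 ∩ S2 = {FHJ}.
FJ → G applies, adding G
G → EF applies, adding E
Closure: {EFGHJ}.

EFGHJ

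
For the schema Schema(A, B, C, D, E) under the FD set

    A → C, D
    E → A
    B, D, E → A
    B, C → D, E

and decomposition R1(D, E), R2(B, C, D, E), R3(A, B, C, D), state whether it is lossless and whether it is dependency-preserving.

Lossless test (chase): Rows 1 and 2 agree on E; apply E→A and equate their A entries. Rows 2 and 3 agree on B, C; apply B, C→D, E and equate their D, E entries. Rows 1 and 2 agree on A; apply A→C, D and equate their C, D entries. Rows 1 and 3 agree on E; apply E→A and equate their A entries. Row 2 is now all distinguished symbols — the join is lossless.
Dependency preservation: the restricted closure of {E} across the fragments never reaches {A}, so E → A cannot be enforced without a join — not preserved.

lossless but not dependency-preserving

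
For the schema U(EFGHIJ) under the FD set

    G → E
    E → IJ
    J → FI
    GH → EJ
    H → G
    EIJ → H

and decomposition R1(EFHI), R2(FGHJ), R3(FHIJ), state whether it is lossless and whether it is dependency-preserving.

lossless and dependency-preserving

Lossless test (chase): Rows 2 and 3 agree on J; apply J→FI and equate their FI entries. Rows 1 and 2 agree on H; apply H→G and equate their G entries. Rows 1 and 3 agree on H; apply H→G and equate their G entries. Rows 1 and 2 agree on G; apply G→E and equate their E entries. Rows 1 and 3 agree on G; apply G→E and equate their E entries. Rows 1 and 2 agree on E; apply E→IJ and equate their IJ entries. Row 1 is now all distinguished symbols — the join is lossless.
Dependency preservation: G → E; E → IJ; GH → EJ; EIJ → H are not contained in any single fragment, but the restricted closure of each left-hand side across the fragments still reaches the right-hand side; the remaining FDs each lie inside some fragment. All dependencies are preserved.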